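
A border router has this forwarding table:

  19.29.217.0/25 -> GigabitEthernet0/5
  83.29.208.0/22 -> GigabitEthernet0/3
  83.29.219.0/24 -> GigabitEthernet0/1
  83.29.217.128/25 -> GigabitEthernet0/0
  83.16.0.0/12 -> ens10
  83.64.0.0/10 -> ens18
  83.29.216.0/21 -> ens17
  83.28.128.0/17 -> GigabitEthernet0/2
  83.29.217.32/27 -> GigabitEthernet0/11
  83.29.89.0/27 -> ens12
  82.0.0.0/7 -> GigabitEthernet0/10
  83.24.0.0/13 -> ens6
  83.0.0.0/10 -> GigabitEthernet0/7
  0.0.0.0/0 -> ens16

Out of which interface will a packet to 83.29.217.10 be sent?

ens17

Routes whose prefix contains 83.29.217.10:
  0.0.0.0/0 (default, matches everything) -> ens16
  82.0.0.0/7 (82.0.0.0 - 83.255.255.255) -> GigabitEthernet0/10
  83.0.0.0/10 (83.0.0.0 - 83.63.255.255) -> GigabitEthernet0/7
  83.16.0.0/12 (83.16.0.0 - 83.31.255.255) -> ens10
  83.24.0.0/13 (83.24.0.0 - 83.31.255.255) -> ens6
  83.29.216.0/21 (83.29.216.0 - 83.29.223.255) -> ens17
More-specific entries that do NOT match:
  83.29.217.32/27 (83.29.217.32 - 83.29.217.63) does not contain 83.29.217.10
  83.29.89.0/27 (83.29.89.0 - 83.29.89.31) does not contain 83.29.217.10
  19.29.217.0/25 (19.29.217.0 - 19.29.217.127) does not contain 83.29.217.10
  83.29.217.128/25 (83.29.217.128 - 83.29.217.255) does not contain 83.29.217.10
  83.29.219.0/24 (83.29.219.0 - 83.29.219.255) does not contain 83.29.217.10
  83.29.208.0/22 (83.29.208.0 - 83.29.211.255) does not contain 83.29.217.10
Longest matching prefix is /21 -> interface ens17.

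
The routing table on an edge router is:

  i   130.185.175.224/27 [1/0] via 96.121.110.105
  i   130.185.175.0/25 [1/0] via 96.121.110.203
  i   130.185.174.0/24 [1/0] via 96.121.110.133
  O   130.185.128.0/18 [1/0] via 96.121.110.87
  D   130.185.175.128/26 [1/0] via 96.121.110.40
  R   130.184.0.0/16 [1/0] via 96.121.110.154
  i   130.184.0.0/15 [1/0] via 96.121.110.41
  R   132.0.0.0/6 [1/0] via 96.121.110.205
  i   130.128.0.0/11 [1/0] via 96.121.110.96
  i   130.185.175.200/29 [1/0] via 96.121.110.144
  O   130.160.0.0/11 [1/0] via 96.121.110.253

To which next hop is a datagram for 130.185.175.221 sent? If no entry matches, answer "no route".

96.121.110.87

Routes whose prefix contains 130.185.175.221:
  130.160.0.0/11 (130.160.0.0 - 130.191.255.255) -> 96.121.110.253
  130.184.0.0/15 (130.184.0.0 - 130.185.255.255) -> 96.121.110.41
  130.185.128.0/18 (130.185.128.0 - 130.185.191.255) -> 96.121.110.87
More-specific entries that do NOT match:
  130.185.175.200/29 (130.185.175.200 - 130.185.175.207) does not contain 130.185.175.221
  130.185.175.224/27 (130.185.175.224 - 130.185.175.255) does not contain 130.185.175.221
  130.185.175.128/26 (130.185.175.128 - 130.185.175.191) does not contain 130.185.175.221
  130.185.175.0/25 (130.185.175.0 - 130.185.175.127) does not contain 130.185.175.221
  130.185.174.0/24 (130.185.174.0 - 130.185.174.255) does not contain 130.185.175.221
Longest matching prefix is /18 -> next hop 96.121.110.87.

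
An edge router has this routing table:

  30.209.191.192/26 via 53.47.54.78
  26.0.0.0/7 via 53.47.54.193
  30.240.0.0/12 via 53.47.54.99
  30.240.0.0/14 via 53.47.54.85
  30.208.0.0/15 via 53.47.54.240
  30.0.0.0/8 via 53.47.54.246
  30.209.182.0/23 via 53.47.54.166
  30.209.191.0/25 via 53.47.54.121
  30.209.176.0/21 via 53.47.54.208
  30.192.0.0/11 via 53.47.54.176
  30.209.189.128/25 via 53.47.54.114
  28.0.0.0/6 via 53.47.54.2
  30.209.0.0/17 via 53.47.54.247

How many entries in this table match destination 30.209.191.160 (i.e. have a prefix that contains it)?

Prefixes containing 30.209.191.160:
  28.0.0.0/6 (28.0.0.0 - 31.255.255.255)
  30.0.0.0/8 (30.0.0.0 - 30.255.255.255)
  30.192.0.0/11 (30.192.0.0 - 30.223.255.255)
  30.208.0.0/15 (30.208.0.0 - 30.209.255.255)
Total matching entries: 4.

4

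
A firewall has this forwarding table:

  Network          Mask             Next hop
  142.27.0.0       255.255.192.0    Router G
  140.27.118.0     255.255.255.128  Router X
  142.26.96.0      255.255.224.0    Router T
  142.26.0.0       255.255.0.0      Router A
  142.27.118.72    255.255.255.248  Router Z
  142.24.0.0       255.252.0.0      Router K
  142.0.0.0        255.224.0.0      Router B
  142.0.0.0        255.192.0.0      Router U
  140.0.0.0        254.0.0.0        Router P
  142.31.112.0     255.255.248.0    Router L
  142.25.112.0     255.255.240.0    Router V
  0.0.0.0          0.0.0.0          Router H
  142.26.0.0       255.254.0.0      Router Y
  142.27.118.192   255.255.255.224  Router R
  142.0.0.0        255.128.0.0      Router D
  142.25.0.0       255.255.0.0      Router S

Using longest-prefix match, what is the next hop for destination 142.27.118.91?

Router Y

Routes whose prefix contains 142.27.118.91:
  0.0.0.0/0 (default, matches everything) -> Router H
  142.0.0.0/9 (142.0.0.0 - 142.127.255.255) -> Router D
  142.0.0.0/10 (142.0.0.0 - 142.63.255.255) -> Router U
  142.0.0.0/11 (142.0.0.0 - 142.31.255.255) -> Router B
  142.24.0.0/14 (142.24.0.0 - 142.27.255.255) -> Router K
  142.26.0.0/15 (142.26.0.0 - 142.27.255.255) -> Router Y
More-specific entries that do NOT match:
  142.27.118.72/29 (142.27.118.72 - 142.27.118.79) does not contain 142.27.118.91
  142.27.118.192/27 (142.27.118.192 - 142.27.118.223) does not contain 142.27.118.91
  140.27.118.0/25 (140.27.118.0 - 140.27.118.127) does not contain 142.27.118.91
  142.31.112.0/21 (142.31.112.0 - 142.31.119.255) does not contain 142.27.118.91
  142.25.112.0/20 (142.25.112.0 - 142.25.127.255) does not contain 142.27.118.91
  142.26.96.0/19 (142.26.96.0 - 142.26.127.255) does not contain 142.27.118.91
  142.27.0.0/18 (142.27.0.0 - 142.27.63.255) does not contain 142.27.118.91
  142.26.0.0/16 (142.26.0.0 - 142.26.255.255) does not contain 142.27.118.91
  142.25.0.0/16 (142.25.0.0 - 142.25.255.255) does not contain 142.27.118.91
Longest matching prefix is /15 -> next hop Router Y.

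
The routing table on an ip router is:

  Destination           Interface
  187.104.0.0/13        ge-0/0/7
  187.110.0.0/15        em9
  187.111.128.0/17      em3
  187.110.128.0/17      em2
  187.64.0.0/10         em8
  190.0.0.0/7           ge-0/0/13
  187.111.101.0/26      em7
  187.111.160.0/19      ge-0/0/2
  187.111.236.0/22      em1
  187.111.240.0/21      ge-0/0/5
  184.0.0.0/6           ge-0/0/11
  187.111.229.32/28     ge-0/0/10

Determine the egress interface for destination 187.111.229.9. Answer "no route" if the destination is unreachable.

Routes whose prefix contains 187.111.229.9:
  184.0.0.0/6 (184.0.0.0 - 187.255.255.255) -> ge-0/0/11
  187.64.0.0/10 (187.64.0.0 - 187.127.255.255) -> em8
  187.104.0.0/13 (187.104.0.0 - 187.111.255.255) -> ge-0/0/7
  187.110.0.0/15 (187.110.0.0 - 187.111.255.255) -> em9
  187.111.128.0/17 (187.111.128.0 - 187.111.255.255) -> em3
More-specific entries that do NOT match:
  187.111.229.32/28 (187.111.229.32 - 187.111.229.47) does not contain 187.111.229.9
  187.111.101.0/26 (187.111.101.0 - 187.111.101.63) does not contain 187.111.229.9
  187.111.236.0/22 (187.111.236.0 - 187.111.239.255) does not contain 187.111.229.9
  187.111.240.0/21 (187.111.240.0 - 187.111.247.255) does not contain 187.111.229.9
  187.111.160.0/19 (187.111.160.0 - 187.111.191.255) does not contain 187.111.229.9
Longest matching prefix is /17 -> interface em3.

em3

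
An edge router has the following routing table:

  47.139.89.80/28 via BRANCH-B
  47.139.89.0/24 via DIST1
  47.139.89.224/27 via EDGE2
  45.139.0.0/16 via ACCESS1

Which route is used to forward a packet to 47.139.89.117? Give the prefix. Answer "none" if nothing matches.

47.139.89.0/24

Entries matching 47.139.89.117:
  47.139.89.0/24 (47.139.89.0 - 47.139.89.255)
Most specific is 47.139.89.0/24.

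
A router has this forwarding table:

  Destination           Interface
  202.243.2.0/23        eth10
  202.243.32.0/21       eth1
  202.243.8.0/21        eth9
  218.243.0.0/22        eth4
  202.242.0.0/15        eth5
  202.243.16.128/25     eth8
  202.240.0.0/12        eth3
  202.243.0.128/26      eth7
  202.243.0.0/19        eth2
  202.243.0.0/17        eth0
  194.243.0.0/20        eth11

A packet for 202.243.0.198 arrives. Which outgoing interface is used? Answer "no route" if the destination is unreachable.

Routes whose prefix contains 202.243.0.198:
  202.240.0.0/12 (202.240.0.0 - 202.255.255.255) -> eth3
  202.242.0.0/15 (202.242.0.0 - 202.243.255.255) -> eth5
  202.243.0.0/17 (202.243.0.0 - 202.243.127.255) -> eth0
  202.243.0.0/19 (202.243.0.0 - 202.243.31.255) -> eth2
More-specific entries that do NOT match:
  202.243.0.128/26 (202.243.0.128 - 202.243.0.191) does not contain 202.243.0.198
  202.243.16.128/25 (202.243.16.128 - 202.243.16.255) does not contain 202.243.0.198
  202.243.2.0/23 (202.243.2.0 - 202.243.3.255) does not contain 202.243.0.198
  218.243.0.0/22 (218.243.0.0 - 218.243.3.255) does not contain 202.243.0.198
  202.243.32.0/21 (202.243.32.0 - 202.243.39.255) does not contain 202.243.0.198
  202.243.8.0/21 (202.243.8.0 - 202.243.15.255) does not contain 202.243.0.198
  194.243.0.0/20 (194.243.0.0 - 194.243.15.255) does not contain 202.243.0.198
Longest matching prefix is /19 -> interface eth2.

eth2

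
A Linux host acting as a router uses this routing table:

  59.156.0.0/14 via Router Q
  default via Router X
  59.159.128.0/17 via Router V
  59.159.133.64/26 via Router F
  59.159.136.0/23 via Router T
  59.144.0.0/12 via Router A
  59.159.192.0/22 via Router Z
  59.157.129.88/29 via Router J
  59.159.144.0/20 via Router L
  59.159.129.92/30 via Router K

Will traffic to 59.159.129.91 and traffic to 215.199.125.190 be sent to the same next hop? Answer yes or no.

59.159.129.91: longest match 59.159.128.0/17 -> Router V
215.199.125.190: longest match 0.0.0.0/0 -> Router X

no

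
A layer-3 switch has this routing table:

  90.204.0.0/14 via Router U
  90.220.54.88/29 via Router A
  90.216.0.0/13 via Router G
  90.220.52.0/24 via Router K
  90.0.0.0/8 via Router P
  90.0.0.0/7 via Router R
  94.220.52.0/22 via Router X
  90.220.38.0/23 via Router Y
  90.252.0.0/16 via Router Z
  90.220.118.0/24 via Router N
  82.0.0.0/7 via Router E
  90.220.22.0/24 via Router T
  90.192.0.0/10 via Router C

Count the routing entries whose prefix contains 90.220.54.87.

4

Prefixes containing 90.220.54.87:
  90.0.0.0/7 (90.0.0.0 - 91.255.255.255)
  90.0.0.0/8 (90.0.0.0 - 90.255.255.255)
  90.192.0.0/10 (90.192.0.0 - 90.255.255.255)
  90.216.0.0/13 (90.216.0.0 - 90.223.255.255)
Total matching entries: 4.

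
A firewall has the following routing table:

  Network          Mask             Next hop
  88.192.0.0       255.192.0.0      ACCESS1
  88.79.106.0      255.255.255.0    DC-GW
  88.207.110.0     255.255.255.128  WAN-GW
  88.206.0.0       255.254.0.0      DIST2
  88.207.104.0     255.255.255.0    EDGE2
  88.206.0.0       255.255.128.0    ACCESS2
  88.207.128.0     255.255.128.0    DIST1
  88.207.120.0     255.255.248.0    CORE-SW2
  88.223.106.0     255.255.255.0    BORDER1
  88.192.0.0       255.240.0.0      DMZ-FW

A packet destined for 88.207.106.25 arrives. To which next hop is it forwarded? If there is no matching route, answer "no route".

Routes whose prefix contains 88.207.106.25:
  88.192.0.0/10 (88.192.0.0 - 88.255.255.255) -> ACCESS1
  88.192.0.0/12 (88.192.0.0 - 88.207.255.255) -> DMZ-FW
  88.206.0.0/15 (88.206.0.0 - 88.207.255.255) -> DIST2
More-specific entries that do NOT match:
  88.207.110.0/25 (88.207.110.0 - 88.207.110.127) does not contain 88.207.106.25
  88.79.106.0/24 (88.79.106.0 - 88.79.106.255) does not contain 88.207.106.25
  88.207.104.0/24 (88.207.104.0 - 88.207.104.255) does not contain 88.207.106.25
  88.223.106.0/24 (88.223.106.0 - 88.223.106.255) does not contain 88.207.106.25
  88.207.120.0/21 (88.207.120.0 - 88.207.127.255) does not contain 88.207.106.25
  88.206.0.0/17 (88.206.0.0 - 88.206.127.255) does not contain 88.207.106.25
  88.207.128.0/17 (88.207.128.0 - 88.207.255.255) does not contain 88.207.106.25
Longest matching prefix is /15 -> next hop DIST2.

DIST2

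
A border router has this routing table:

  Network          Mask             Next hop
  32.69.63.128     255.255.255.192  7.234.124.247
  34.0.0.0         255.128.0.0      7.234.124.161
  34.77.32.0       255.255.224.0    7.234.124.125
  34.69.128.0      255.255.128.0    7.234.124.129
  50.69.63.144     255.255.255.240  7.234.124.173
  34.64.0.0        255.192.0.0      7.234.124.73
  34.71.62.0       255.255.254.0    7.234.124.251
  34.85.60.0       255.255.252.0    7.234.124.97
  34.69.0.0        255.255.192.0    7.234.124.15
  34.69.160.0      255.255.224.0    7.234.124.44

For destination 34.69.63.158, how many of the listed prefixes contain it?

3

Prefixes containing 34.69.63.158:
  34.0.0.0/9 (34.0.0.0 - 34.127.255.255)
  34.64.0.0/10 (34.64.0.0 - 34.127.255.255)
  34.69.0.0/18 (34.69.0.0 - 34.69.63.255)
Total matching entries: 3.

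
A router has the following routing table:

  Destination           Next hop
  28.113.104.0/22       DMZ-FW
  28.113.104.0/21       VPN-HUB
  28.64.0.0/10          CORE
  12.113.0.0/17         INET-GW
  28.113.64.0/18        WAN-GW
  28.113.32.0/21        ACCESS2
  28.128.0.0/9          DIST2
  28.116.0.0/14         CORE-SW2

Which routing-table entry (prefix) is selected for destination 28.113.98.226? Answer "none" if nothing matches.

Entries matching 28.113.98.226:
  28.64.0.0/10 (28.64.0.0 - 28.127.255.255)
  28.113.64.0/18 (28.113.64.0 - 28.113.127.255)
Most specific is 28.113.64.0/18.

28.113.64.0/18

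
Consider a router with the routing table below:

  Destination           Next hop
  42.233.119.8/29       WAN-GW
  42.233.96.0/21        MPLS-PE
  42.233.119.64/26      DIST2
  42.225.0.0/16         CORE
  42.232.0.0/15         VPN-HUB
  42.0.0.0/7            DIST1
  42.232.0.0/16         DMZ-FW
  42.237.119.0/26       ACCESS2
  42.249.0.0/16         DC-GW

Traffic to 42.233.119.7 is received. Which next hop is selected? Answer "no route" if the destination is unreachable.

Routes whose prefix contains 42.233.119.7:
  42.0.0.0/7 (42.0.0.0 - 43.255.255.255) -> DIST1
  42.232.0.0/15 (42.232.0.0 - 42.233.255.255) -> VPN-HUB
More-specific entries that do NOT match:
  42.233.119.8/29 (42.233.119.8 - 42.233.119.15) does not contain 42.233.119.7
  42.233.119.64/26 (42.233.119.64 - 42.233.119.127) does not contain 42.233.119.7
  42.237.119.0/26 (42.237.119.0 - 42.237.119.63) does not contain 42.233.119.7
  42.233.96.0/21 (42.233.96.0 - 42.233.103.255) does not contain 42.233.119.7
  42.225.0.0/16 (42.225.0.0 - 42.225.255.255) does not contain 42.233.119.7
  42.232.0.0/16 (42.232.0.0 - 42.232.255.255) does not contain 42.233.119.7
  42.249.0.0/16 (42.249.0.0 - 42.249.255.255) does not contain 42.233.119.7
Longest matching prefix is /15 -> next hop VPN-HUB.

VPN-HUB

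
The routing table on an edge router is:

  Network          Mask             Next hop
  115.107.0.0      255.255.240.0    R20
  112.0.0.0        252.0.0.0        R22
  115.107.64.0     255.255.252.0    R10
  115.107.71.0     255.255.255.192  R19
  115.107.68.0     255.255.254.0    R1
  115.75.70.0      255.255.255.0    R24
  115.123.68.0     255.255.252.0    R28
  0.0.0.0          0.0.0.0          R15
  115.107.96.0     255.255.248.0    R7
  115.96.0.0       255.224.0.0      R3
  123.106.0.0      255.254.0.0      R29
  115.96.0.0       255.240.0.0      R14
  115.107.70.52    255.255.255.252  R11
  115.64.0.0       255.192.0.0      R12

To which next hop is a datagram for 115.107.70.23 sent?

R14

Routes whose prefix contains 115.107.70.23:
  0.0.0.0/0 (default, matches everything) -> R15
  112.0.0.0/6 (112.0.0.0 - 115.255.255.255) -> R22
  115.64.0.0/10 (115.64.0.0 - 115.127.255.255) -> R12
  115.96.0.0/11 (115.96.0.0 - 115.127.255.255) -> R3
  115.96.0.0/12 (115.96.0.0 - 115.111.255.255) -> R14
More-specific entries that do NOT match:
  115.107.70.52/30 (115.107.70.52 - 115.107.70.55) does not contain 115.107.70.23
  115.107.71.0/26 (115.107.71.0 - 115.107.71.63) does not contain 115.107.70.23
  115.75.70.0/24 (115.75.70.0 - 115.75.70.255) does not contain 115.107.70.23
  115.107.68.0/23 (115.107.68.0 - 115.107.69.255) does not contain 115.107.70.23
  115.107.64.0/22 (115.107.64.0 - 115.107.67.255) does not contain 115.107.70.23
  115.123.68.0/22 (115.123.68.0 - 115.123.71.255) does not contain 115.107.70.23
  115.107.96.0/21 (115.107.96.0 - 115.107.103.255) does not contain 115.107.70.23
  115.107.0.0/20 (115.107.0.0 - 115.107.15.255) does not contain 115.107.70.23
  123.106.0.0/15 (123.106.0.0 - 123.107.255.255) does not contain 115.107.70.23
Longest matching prefix is /12 -> next hop R14.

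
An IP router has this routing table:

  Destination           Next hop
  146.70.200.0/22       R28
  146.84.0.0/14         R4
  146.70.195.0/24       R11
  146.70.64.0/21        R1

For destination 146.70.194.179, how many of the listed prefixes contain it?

0

No listed prefix contains 146.70.194.179.
Total matching entries: 0.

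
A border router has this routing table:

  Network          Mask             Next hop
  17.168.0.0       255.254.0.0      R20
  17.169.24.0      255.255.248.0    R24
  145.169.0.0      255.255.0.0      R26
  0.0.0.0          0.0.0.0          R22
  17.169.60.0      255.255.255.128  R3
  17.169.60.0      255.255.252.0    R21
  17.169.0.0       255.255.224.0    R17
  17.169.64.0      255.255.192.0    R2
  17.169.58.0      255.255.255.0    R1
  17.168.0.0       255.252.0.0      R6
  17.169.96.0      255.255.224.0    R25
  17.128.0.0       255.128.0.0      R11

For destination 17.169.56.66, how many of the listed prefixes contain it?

4

Prefixes containing 17.169.56.66:
  0.0.0.0/0 (default, matches everything)
  17.128.0.0/9 (17.128.0.0 - 17.255.255.255)
  17.168.0.0/14 (17.168.0.0 - 17.171.255.255)
  17.168.0.0/15 (17.168.0.0 - 17.169.255.255)
Total matching entries: 4.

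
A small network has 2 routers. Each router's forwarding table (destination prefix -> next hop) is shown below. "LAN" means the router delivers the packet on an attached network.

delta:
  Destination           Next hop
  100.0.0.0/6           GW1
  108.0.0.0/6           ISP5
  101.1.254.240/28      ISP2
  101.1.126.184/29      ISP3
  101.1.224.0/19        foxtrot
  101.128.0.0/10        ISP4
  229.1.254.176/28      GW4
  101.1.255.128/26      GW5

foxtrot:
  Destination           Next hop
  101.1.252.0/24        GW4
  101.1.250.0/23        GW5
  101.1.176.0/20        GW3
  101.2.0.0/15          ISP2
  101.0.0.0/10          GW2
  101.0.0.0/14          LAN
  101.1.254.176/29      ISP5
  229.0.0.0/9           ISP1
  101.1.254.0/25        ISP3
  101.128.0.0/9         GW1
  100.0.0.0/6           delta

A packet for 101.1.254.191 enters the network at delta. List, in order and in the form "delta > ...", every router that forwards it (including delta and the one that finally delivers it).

At delta: longest match for 101.1.254.191 is 101.1.224.0/19 -> foxtrot
At foxtrot: longest match for 101.1.254.191 is 101.0.0.0/14 -> LAN

delta > foxtrot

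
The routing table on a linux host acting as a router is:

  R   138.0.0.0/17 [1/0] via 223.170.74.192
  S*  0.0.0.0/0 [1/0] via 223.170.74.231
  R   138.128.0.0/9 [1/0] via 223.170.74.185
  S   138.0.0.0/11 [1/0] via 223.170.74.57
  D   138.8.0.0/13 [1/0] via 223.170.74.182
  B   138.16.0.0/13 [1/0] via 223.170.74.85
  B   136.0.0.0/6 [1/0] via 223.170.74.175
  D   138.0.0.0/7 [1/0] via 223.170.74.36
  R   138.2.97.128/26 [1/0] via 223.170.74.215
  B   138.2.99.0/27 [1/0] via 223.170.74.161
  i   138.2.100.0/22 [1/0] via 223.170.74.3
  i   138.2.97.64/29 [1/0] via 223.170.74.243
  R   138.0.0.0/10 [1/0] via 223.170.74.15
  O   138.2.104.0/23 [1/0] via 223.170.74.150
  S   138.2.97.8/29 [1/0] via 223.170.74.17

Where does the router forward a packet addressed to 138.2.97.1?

Routes whose prefix contains 138.2.97.1:
  0.0.0.0/0 (default, matches everything) -> 223.170.74.231
  136.0.0.0/6 (136.0.0.0 - 139.255.255.255) -> 223.170.74.175
  138.0.0.0/7 (138.0.0.0 - 139.255.255.255) -> 223.170.74.36
  138.0.0.0/10 (138.0.0.0 - 138.63.255.255) -> 223.170.74.15
  138.0.0.0/11 (138.0.0.0 - 138.31.255.255) -> 223.170.74.57
More-specific entries that do NOT match:
  138.2.97.64/29 (138.2.97.64 - 138.2.97.71) does not contain 138.2.97.1
  138.2.97.8/29 (138.2.97.8 - 138.2.97.15) does not contain 138.2.97.1
  138.2.99.0/27 (138.2.99.0 - 138.2.99.31) does not contain 138.2.97.1
  138.2.97.128/26 (138.2.97.128 - 138.2.97.191) does not contain 138.2.97.1
  138.2.104.0/23 (138.2.104.0 - 138.2.105.255) does not contain 138.2.97.1
  138.2.100.0/22 (138.2.100.0 - 138.2.103.255) does not contain 138.2.97.1
  138.0.0.0/17 (138.0.0.0 - 138.0.127.255) does not contain 138.2.97.1
  138.8.0.0/13 (138.8.0.0 - 138.15.255.255) does not contain 138.2.97.1
  138.16.0.0/13 (138.16.0.0 - 138.23.255.255) does not contain 138.2.97.1
Longest matching prefix is /11 -> next hop 223.170.74.57.

223.170.74.57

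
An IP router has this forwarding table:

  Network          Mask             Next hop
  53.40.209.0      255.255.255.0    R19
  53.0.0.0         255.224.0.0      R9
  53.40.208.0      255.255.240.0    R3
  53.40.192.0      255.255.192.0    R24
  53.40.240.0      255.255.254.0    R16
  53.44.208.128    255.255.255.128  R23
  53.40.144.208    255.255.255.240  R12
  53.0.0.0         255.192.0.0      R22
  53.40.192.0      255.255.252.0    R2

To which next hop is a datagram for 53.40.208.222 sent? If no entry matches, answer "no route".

R3

Routes whose prefix contains 53.40.208.222:
  53.0.0.0/10 (53.0.0.0 - 53.63.255.255) -> R22
  53.40.192.0/18 (53.40.192.0 - 53.40.255.255) -> R24
  53.40.208.0/20 (53.40.208.0 - 53.40.223.255) -> R3
More-specific entries that do NOT match:
  53.40.144.208/28 (53.40.144.208 - 53.40.144.223) does not contain 53.40.208.222
  53.44.208.128/25 (53.44.208.128 - 53.44.208.255) does not contain 53.40.208.222
  53.40.209.0/24 (53.40.209.0 - 53.40.209.255) does not contain 53.40.208.222
  53.40.240.0/23 (53.40.240.0 - 53.40.241.255) does not contain 53.40.208.222
  53.40.192.0/22 (53.40.192.0 - 53.40.195.255) does not contain 53.40.208.222
Longest matching prefix is /20 -> next hop R3.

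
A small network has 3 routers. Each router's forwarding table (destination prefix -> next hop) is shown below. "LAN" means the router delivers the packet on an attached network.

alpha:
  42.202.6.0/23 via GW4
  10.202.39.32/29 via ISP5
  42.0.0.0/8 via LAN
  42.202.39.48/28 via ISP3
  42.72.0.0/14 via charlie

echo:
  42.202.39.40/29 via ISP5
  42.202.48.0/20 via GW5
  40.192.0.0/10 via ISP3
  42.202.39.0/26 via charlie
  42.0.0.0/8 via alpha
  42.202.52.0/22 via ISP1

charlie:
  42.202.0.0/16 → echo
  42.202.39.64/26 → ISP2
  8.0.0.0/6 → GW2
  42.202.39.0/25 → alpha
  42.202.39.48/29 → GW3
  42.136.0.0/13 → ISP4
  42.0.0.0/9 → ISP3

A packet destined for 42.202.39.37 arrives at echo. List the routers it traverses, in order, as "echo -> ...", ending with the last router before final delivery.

At echo: longest match for 42.202.39.37 is 42.202.39.0/26 -> charlie
At charlie: longest match for 42.202.39.37 is 42.202.39.0/25 -> alpha
At alpha: longest match for 42.202.39.37 is 42.0.0.0/8 -> LAN

echo -> charlie -> alpha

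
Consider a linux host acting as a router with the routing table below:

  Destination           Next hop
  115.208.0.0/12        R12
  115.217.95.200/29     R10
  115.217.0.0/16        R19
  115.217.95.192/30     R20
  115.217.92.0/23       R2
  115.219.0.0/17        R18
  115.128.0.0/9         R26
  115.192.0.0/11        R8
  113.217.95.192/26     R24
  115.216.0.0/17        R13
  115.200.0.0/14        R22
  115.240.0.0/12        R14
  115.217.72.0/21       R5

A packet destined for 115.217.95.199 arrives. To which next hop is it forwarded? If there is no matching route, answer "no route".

R19

Routes whose prefix contains 115.217.95.199:
  115.128.0.0/9 (115.128.0.0 - 115.255.255.255) -> R26
  115.192.0.0/11 (115.192.0.0 - 115.223.255.255) -> R8
  115.208.0.0/12 (115.208.0.0 - 115.223.255.255) -> R12
  115.217.0.0/16 (115.217.0.0 - 115.217.255.255) -> R19
More-specific entries that do NOT match:
  115.217.95.192/30 (115.217.95.192 - 115.217.95.195) does not contain 115.217.95.199
  115.217.95.200/29 (115.217.95.200 - 115.217.95.207) does not contain 115.217.95.199
  113.217.95.192/26 (113.217.95.192 - 113.217.95.255) does not contain 115.217.95.199
  115.217.92.0/23 (115.217.92.0 - 115.217.93.255) does not contain 115.217.95.199
  115.217.72.0/21 (115.217.72.0 - 115.217.79.255) does not contain 115.217.95.199
  115.219.0.0/17 (115.219.0.0 - 115.219.127.255) does not contain 115.217.95.199
  115.216.0.0/17 (115.216.0.0 - 115.216.127.255) does not contain 115.217.95.199
Longest matching prefix is /16 -> next hop R19.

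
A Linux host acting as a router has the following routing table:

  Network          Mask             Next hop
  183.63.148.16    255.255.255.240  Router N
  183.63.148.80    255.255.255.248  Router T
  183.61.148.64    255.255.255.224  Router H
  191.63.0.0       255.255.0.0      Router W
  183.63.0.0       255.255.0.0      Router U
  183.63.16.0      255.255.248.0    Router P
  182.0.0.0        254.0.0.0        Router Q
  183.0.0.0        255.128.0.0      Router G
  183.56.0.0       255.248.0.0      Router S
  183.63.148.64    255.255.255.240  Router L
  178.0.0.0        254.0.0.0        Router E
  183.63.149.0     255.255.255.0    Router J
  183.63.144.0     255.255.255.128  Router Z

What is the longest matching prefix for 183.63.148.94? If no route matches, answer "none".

183.63.0.0/16

Entries matching 183.63.148.94:
  182.0.0.0/7 (182.0.0.0 - 183.255.255.255)
  183.0.0.0/9 (183.0.0.0 - 183.127.255.255)
  183.56.0.0/13 (183.56.0.0 - 183.63.255.255)
  183.63.0.0/16 (183.63.0.0 - 183.63.255.255)
Most specific is 183.63.0.0/16.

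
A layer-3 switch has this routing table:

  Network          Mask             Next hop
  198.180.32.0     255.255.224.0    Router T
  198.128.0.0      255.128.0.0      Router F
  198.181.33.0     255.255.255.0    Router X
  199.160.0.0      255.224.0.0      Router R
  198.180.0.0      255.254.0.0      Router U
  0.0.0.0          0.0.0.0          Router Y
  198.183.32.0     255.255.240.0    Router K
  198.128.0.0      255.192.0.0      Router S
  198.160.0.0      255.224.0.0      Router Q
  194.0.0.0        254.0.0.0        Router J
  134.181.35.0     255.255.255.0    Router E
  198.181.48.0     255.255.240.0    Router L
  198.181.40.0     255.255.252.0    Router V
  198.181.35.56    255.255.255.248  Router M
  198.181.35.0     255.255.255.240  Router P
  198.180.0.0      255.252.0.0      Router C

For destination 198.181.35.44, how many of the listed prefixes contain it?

Prefixes containing 198.181.35.44:
  0.0.0.0/0 (default, matches everything)
  198.128.0.0/9 (198.128.0.0 - 198.255.255.255)
  198.128.0.0/10 (198.128.0.0 - 198.191.255.255)
  198.160.0.0/11 (198.160.0.0 - 198.191.255.255)
  198.180.0.0/14 (198.180.0.0 - 198.183.255.255)
  198.180.0.0/15 (198.180.0.0 - 198.181.255.255)
Total matching entries: 6.

6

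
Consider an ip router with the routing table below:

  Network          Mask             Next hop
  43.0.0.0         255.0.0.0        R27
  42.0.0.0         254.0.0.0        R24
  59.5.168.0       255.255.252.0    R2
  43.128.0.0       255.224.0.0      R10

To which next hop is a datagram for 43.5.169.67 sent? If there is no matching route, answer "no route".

R27

Routes whose prefix contains 43.5.169.67:
  42.0.0.0/7 (42.0.0.0 - 43.255.255.255) -> R24
  43.0.0.0/8 (43.0.0.0 - 43.255.255.255) -> R27
More-specific entries that do NOT match:
  59.5.168.0/22 (59.5.168.0 - 59.5.171.255) does not contain 43.5.169.67
  43.128.0.0/11 (43.128.0.0 - 43.159.255.255) does not contain 43.5.169.67
Longest matching prefix is /8 -> next hop R27.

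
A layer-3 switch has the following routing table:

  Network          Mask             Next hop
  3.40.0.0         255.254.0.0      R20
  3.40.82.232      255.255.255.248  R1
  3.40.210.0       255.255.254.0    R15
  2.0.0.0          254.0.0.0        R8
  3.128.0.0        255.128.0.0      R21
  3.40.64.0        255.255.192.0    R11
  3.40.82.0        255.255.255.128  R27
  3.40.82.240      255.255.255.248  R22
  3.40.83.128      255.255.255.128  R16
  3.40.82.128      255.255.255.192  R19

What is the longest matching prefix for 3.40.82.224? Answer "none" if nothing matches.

Entries matching 3.40.82.224:
  2.0.0.0/7 (2.0.0.0 - 3.255.255.255)
  3.40.0.0/15 (3.40.0.0 - 3.41.255.255)
  3.40.64.0/18 (3.40.64.0 - 3.40.127.255)
Most specific is 3.40.64.0/18.

3.40.64.0/18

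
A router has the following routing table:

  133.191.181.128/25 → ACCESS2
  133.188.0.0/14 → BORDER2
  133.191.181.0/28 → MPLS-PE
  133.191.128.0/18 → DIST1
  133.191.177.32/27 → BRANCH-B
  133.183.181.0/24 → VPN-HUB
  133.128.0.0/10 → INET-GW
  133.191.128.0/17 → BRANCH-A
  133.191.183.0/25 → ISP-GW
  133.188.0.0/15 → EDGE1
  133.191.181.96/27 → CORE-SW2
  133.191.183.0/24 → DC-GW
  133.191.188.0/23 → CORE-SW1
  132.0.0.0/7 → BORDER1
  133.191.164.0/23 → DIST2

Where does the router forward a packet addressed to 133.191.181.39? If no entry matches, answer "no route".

Routes whose prefix contains 133.191.181.39:
  132.0.0.0/7 (132.0.0.0 - 133.255.255.255) -> BORDER1
  133.128.0.0/10 (133.128.0.0 - 133.191.255.255) -> INET-GW
  133.188.0.0/14 (133.188.0.0 - 133.191.255.255) -> BORDER2
  133.191.128.0/17 (133.191.128.0 - 133.191.255.255) -> BRANCH-A
  133.191.128.0/18 (133.191.128.0 - 133.191.191.255) -> DIST1
More-specific entries that do NOT match:
  133.191.181.0/28 (133.191.181.0 - 133.191.181.15) does not contain 133.191.181.39
  133.191.177.32/27 (133.191.177.32 - 133.191.177.63) does not contain 133.191.181.39
  133.191.181.96/27 (133.191.181.96 - 133.191.181.127) does not contain 133.191.181.39
  133.191.181.128/25 (133.191.181.128 - 133.191.181.255) does not contain 133.191.181.39
  133.191.183.0/25 (133.191.183.0 - 133.191.183.127) does not contain 133.191.181.39
  133.183.181.0/24 (133.183.181.0 - 133.183.181.255) does not contain 133.191.181.39
  133.191.183.0/24 (133.191.183.0 - 133.191.183.255) does not contain 133.191.181.39
  133.191.188.0/23 (133.191.188.0 - 133.191.189.255) does not contain 133.191.181.39
  133.191.164.0/23 (133.191.164.0 - 133.191.165.255) does not contain 133.191.181.39
Longest matching prefix is /18 -> next hop DIST1.

DIST1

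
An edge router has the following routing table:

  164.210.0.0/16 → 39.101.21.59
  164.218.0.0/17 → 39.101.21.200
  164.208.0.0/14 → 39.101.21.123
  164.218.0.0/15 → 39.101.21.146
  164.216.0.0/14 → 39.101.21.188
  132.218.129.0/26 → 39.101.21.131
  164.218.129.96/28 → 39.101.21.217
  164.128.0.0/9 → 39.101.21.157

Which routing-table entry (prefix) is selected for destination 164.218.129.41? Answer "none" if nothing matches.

Entries matching 164.218.129.41:
  164.128.0.0/9 (164.128.0.0 - 164.255.255.255)
  164.216.0.0/14 (164.216.0.0 - 164.219.255.255)
  164.218.0.0/15 (164.218.0.0 - 164.219.255.255)
Most specific is 164.218.0.0/15.

164.218.0.0/15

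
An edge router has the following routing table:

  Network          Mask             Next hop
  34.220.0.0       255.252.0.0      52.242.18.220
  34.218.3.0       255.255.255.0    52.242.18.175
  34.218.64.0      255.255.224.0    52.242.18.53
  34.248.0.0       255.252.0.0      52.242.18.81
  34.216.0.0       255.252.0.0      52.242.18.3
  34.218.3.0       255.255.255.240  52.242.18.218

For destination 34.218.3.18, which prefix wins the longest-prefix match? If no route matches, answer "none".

Entries matching 34.218.3.18:
  34.216.0.0/14 (34.216.0.0 - 34.219.255.255)
  34.218.3.0/24 (34.218.3.0 - 34.218.3.255)
Most specific is 34.218.3.0/24.

34.218.3.0/24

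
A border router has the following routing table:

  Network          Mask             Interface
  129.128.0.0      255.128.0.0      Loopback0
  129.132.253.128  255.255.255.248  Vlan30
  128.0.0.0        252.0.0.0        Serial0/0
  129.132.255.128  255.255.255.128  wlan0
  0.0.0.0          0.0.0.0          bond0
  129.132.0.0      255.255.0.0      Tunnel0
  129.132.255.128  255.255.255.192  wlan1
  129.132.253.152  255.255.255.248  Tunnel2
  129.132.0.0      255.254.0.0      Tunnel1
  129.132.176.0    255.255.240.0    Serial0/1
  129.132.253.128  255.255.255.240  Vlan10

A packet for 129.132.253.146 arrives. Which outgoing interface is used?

Tunnel0

Routes whose prefix contains 129.132.253.146:
  0.0.0.0/0 (default, matches everything) -> bond0
  128.0.0.0/6 (128.0.0.0 - 131.255.255.255) -> Serial0/0
  129.128.0.0/9 (129.128.0.0 - 129.255.255.255) -> Loopback0
  129.132.0.0/15 (129.132.0.0 - 129.133.255.255) -> Tunnel1
  129.132.0.0/16 (129.132.0.0 - 129.132.255.255) -> Tunnel0
More-specific entries that do NOT match:
  129.132.253.128/29 (129.132.253.128 - 129.132.253.135) does not contain 129.132.253.146
  129.132.253.152/29 (129.132.253.152 - 129.132.253.159) does not contain 129.132.253.146
  129.132.253.128/28 (129.132.253.128 - 129.132.253.143) does not contain 129.132.253.146
  129.132.255.128/26 (129.132.255.128 - 129.132.255.191) does not contain 129.132.253.146
  129.132.255.128/25 (129.132.255.128 - 129.132.255.255) does not contain 129.132.253.146
  129.132.176.0/20 (129.132.176.0 - 129.132.191.255) does not contain 129.132.253.146
Longest matching prefix is /16 -> interface Tunnel0.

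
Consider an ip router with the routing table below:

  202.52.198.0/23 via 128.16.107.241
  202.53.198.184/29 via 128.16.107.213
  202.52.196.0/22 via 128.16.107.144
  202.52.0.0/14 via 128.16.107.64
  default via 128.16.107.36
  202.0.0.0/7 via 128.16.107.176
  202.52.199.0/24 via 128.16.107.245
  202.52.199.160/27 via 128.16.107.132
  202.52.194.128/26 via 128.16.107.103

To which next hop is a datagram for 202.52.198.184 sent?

128.16.107.241

Routes whose prefix contains 202.52.198.184:
  0.0.0.0/0 (default, matches everything) -> 128.16.107.36
  202.0.0.0/7 (202.0.0.0 - 203.255.255.255) -> 128.16.107.176
  202.52.0.0/14 (202.52.0.0 - 202.55.255.255) -> 128.16.107.64
  202.52.196.0/22 (202.52.196.0 - 202.52.199.255) -> 128.16.107.144
  202.52.198.0/23 (202.52.198.0 - 202.52.199.255) -> 128.16.107.241
More-specific entries that do NOT match:
  202.53.198.184/29 (202.53.198.184 - 202.53.198.191) does not contain 202.52.198.184
  202.52.199.160/27 (202.52.199.160 - 202.52.199.191) does not contain 202.52.198.184
  202.52.194.128/26 (202.52.194.128 - 202.52.194.191) does not contain 202.52.198.184
  202.52.199.0/24 (202.52.199.0 - 202.52.199.255) does not contain 202.52.198.184
Longest matching prefix is /23 -> next hop 128.16.107.241.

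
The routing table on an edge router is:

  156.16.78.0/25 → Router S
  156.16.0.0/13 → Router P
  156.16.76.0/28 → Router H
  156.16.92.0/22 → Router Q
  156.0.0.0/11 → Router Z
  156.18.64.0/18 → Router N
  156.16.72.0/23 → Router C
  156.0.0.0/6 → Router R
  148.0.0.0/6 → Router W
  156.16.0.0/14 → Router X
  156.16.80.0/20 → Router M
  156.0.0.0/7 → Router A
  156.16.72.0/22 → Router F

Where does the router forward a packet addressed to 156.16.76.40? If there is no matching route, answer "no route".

Router X

Routes whose prefix contains 156.16.76.40:
  156.0.0.0/6 (156.0.0.0 - 159.255.255.255) -> Router R
  156.0.0.0/7 (156.0.0.0 - 157.255.255.255) -> Router A
  156.0.0.0/11 (156.0.0.0 - 156.31.255.255) -> Router Z
  156.16.0.0/13 (156.16.0.0 - 156.23.255.255) -> Router P
  156.16.0.0/14 (156.16.0.0 - 156.19.255.255) -> Router X
More-specific entries that do NOT match:
  156.16.76.0/28 (156.16.76.0 - 156.16.76.15) does not contain 156.16.76.40
  156.16.78.0/25 (156.16.78.0 - 156.16.78.127) does not contain 156.16.76.40
  156.16.72.0/23 (156.16.72.0 - 156.16.73.255) does not contain 156.16.76.40
  156.16.92.0/22 (156.16.92.0 - 156.16.95.255) does not contain 156.16.76.40
  156.16.72.0/22 (156.16.72.0 - 156.16.75.255) does not contain 156.16.76.40
  156.16.80.0/20 (156.16.80.0 - 156.16.95.255) does not contain 156.16.76.40
  156.18.64.0/18 (156.18.64.0 - 156.18.127.255) does not contain 156.16.76.40
Longest matching prefix is /14 -> next hop Router X.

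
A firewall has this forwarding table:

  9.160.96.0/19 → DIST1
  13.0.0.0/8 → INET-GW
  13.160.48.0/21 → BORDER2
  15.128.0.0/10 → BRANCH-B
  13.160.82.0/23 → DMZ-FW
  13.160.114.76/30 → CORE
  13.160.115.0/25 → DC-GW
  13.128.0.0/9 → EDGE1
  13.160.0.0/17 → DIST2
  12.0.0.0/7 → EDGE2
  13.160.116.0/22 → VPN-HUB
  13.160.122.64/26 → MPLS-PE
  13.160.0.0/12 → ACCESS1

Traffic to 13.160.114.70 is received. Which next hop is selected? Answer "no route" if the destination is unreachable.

DIST2

Routes whose prefix contains 13.160.114.70:
  12.0.0.0/7 (12.0.0.0 - 13.255.255.255) -> EDGE2
  13.0.0.0/8 (13.0.0.0 - 13.255.255.255) -> INET-GW
  13.128.0.0/9 (13.128.0.0 - 13.255.255.255) -> EDGE1
  13.160.0.0/12 (13.160.0.0 - 13.175.255.255) -> ACCESS1
  13.160.0.0/17 (13.160.0.0 - 13.160.127.255) -> DIST2
More-specific entries that do NOT match:
  13.160.114.76/30 (13.160.114.76 - 13.160.114.79) does not contain 13.160.114.70
  13.160.122.64/26 (13.160.122.64 - 13.160.122.127) does not contain 13.160.114.70
  13.160.115.0/25 (13.160.115.0 - 13.160.115.127) does not contain 13.160.114.70
  13.160.82.0/23 (13.160.82.0 - 13.160.83.255) does not contain 13.160.114.70
  13.160.116.0/22 (13.160.116.0 - 13.160.119.255) does not contain 13.160.114.70
  13.160.48.0/21 (13.160.48.0 - 13.160.55.255) does not contain 13.160.114.70
  9.160.96.0/19 (9.160.96.0 - 9.160.127.255) does not contain 13.160.114.70
Longest matching prefix is /17 -> next hop DIST2.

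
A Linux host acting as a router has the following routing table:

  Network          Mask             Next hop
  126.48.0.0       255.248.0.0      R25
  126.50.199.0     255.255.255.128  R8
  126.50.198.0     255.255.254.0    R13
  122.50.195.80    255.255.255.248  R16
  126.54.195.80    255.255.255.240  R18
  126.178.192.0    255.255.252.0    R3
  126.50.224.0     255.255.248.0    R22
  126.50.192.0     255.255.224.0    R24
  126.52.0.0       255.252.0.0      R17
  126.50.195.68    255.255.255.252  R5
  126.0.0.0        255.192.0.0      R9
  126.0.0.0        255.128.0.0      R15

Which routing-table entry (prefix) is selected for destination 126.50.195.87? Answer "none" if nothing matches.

Entries matching 126.50.195.87:
  126.0.0.0/9 (126.0.0.0 - 126.127.255.255)
  126.0.0.0/10 (126.0.0.0 - 126.63.255.255)
  126.48.0.0/13 (126.48.0.0 - 126.55.255.255)
  126.50.192.0/19 (126.50.192.0 - 126.50.223.255)
Most specific is 126.50.192.0/19.

126.50.192.0/19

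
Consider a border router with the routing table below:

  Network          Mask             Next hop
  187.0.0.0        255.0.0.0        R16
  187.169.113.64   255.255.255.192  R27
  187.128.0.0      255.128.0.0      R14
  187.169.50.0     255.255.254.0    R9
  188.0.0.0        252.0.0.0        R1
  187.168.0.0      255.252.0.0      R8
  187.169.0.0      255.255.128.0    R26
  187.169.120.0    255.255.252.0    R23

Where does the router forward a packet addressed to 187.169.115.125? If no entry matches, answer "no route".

R26

Routes whose prefix contains 187.169.115.125:
  187.0.0.0/8 (187.0.0.0 - 187.255.255.255) -> R16
  187.128.0.0/9 (187.128.0.0 - 187.255.255.255) -> R14
  187.168.0.0/14 (187.168.0.0 - 187.171.255.255) -> R8
  187.169.0.0/17 (187.169.0.0 - 187.169.127.255) -> R26
More-specific entries that do NOT match:
  187.169.113.64/26 (187.169.113.64 - 187.169.113.127) does not contain 187.169.115.125
  187.169.50.0/23 (187.169.50.0 - 187.169.51.255) does not contain 187.169.115.125
  187.169.120.0/22 (187.169.120.0 - 187.169.123.255) does not contain 187.169.115.125
Longest matching prefix is /17 -> next hop R26.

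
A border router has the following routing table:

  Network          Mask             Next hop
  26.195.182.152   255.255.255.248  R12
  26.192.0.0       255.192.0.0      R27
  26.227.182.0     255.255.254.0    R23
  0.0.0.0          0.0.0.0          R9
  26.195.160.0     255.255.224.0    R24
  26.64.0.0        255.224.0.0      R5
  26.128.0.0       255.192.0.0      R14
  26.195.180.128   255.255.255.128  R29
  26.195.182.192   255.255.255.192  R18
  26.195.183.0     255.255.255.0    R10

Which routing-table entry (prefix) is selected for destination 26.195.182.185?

26.195.160.0/19

Entries matching 26.195.182.185:
  0.0.0.0/0 (default, matches everything)
  26.192.0.0/10 (26.192.0.0 - 26.255.255.255)
  26.195.160.0/19 (26.195.160.0 - 26.195.191.255)
Most specific is 26.195.160.0/19.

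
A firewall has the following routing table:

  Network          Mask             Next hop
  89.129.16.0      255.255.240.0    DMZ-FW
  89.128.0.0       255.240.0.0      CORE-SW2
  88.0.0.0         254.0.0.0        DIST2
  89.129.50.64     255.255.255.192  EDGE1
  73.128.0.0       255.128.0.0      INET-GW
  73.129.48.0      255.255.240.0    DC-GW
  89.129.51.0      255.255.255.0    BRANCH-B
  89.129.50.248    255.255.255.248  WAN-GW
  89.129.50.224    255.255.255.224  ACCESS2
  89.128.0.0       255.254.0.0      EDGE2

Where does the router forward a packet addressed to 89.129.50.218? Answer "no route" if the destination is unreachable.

EDGE2

Routes whose prefix contains 89.129.50.218:
  88.0.0.0/7 (88.0.0.0 - 89.255.255.255) -> DIST2
  89.128.0.0/12 (89.128.0.0 - 89.143.255.255) -> CORE-SW2
  89.128.0.0/15 (89.128.0.0 - 89.129.255.255) -> EDGE2
More-specific entries that do NOT match:
  89.129.50.248/29 (89.129.50.248 - 89.129.50.255) does not contain 89.129.50.218
  89.129.50.224/27 (89.129.50.224 - 89.129.50.255) does not contain 89.129.50.218
  89.129.50.64/26 (89.129.50.64 - 89.129.50.127) does not contain 89.129.50.218
  89.129.51.0/24 (89.129.51.0 - 89.129.51.255) does not contain 89.129.50.218
  89.129.16.0/20 (89.129.16.0 - 89.129.31.255) does not contain 89.129.50.218
  73.129.48.0/20 (73.129.48.0 - 73.129.63.255) does not contain 89.129.50.218
Longest matching prefix is /15 -> next hop EDGE2.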